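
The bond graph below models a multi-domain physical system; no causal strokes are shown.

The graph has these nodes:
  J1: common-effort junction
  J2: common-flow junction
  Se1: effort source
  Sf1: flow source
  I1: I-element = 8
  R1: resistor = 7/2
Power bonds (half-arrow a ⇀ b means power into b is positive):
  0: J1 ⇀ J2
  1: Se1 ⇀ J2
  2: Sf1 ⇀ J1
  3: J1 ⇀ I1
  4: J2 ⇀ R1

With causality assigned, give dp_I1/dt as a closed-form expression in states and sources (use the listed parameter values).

dp_I1/dt = -E_Se1 + 7*F_Sf1/2 - 7*p_I1/16

b1 →J2  (Se1 fixes effort; stroke away)
b2 →Sf1  (Sf1 (Sf) sets flow on bond)
b3 →I1  (prefer integral on I1)
b0 →J1  (J1 needs exactly one e-in)
b4 →J2  (1-jn J2 has f-setter on 0)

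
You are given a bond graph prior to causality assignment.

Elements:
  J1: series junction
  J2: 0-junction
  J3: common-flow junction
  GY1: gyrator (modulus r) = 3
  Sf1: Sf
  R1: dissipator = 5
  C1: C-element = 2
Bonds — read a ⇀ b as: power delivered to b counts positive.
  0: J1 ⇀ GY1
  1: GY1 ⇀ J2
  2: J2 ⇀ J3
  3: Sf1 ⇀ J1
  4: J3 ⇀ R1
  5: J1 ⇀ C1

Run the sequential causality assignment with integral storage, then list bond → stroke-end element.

b3 |Sf1  (source Sf1 imposes f)
b0 |J1  (J1: bond 3 brought flow, rest push out)
b5 |J1  (1-jn J1 has f-setter on 3)
b1 |J2  (GY GY1: same side as bond 0)
b2 |J3  (0-jn J2 has e-setter on 1)
b4 |R1  (J3: last free bond brings flow in)

bond 0 stroke→J1
bond 1 stroke→J2
bond 2 stroke→J3
bond 3 stroke→Sf1
bond 4 stroke→R1
bond 5 stroke→J1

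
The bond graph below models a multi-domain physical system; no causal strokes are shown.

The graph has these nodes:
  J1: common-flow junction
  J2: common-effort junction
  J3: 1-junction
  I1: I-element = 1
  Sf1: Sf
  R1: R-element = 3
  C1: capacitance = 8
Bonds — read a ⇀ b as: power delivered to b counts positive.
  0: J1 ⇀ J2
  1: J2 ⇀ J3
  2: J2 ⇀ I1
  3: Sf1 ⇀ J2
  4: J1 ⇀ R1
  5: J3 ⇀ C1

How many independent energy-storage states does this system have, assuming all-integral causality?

2  (C1, I1 all integral)

b3 →Sf1  (Sf1: flow source, stroke at near end)
b2 →I1  (I1 integral (f out))
b5 →J3  (prefer integral on C1)
b1 →J2  (J3: last free bond brings flow in)
b0 →J1  (J2 effort already set via bond 1)
b4 →R1  (only one flow-in slot at J1)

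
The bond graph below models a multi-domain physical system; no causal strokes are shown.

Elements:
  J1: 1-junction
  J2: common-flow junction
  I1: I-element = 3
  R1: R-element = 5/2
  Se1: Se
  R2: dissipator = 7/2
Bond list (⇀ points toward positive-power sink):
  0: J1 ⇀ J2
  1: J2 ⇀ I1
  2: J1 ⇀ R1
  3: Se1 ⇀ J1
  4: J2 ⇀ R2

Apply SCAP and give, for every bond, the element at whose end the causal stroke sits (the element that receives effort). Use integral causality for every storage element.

#3 →J1  (source Se1 imposes e)
#1 →I1  (I1 integral (f out))
#0 →J2  (1-jn J2 has f-setter on 1)
#4 →J2  (1-jn J2 has f-setter on 1)
#2 →J1  (J1 flow already set via bond 0)

β0 stroke→J2
β1 stroke→I1
β2 stroke→J1
β3 stroke→J1
β4 stroke→J2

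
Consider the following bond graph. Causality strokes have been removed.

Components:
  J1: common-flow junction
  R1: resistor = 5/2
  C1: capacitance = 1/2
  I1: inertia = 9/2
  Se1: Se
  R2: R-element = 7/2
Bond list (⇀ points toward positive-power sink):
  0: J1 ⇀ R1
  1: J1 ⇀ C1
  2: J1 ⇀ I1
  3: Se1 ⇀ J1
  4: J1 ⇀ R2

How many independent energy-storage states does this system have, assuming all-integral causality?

bond 3 stroke→J1  (Se1: effort source, stroke at far end)
bond 1 stroke→J1  (prefer integral on C1)
bond 2 stroke→I1  (I1: I, integral causality)
bond 0 stroke→J1  (common-f at J1 fixed by 2)
bond 4 stroke→J1  (common-f at J1 fixed by 2)

2  (C1, I1 all integral)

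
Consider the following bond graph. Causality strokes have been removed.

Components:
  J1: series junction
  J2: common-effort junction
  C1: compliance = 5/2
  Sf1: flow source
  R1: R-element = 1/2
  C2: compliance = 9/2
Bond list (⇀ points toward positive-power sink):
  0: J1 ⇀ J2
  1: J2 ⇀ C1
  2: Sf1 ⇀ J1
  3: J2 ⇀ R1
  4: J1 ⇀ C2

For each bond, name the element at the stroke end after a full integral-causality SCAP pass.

b2 →Sf1  (Sf1 fixes flow; stroke at Sf1)
b0 →J1  (1-jn J1 has f-setter on 2)
b4 →J1  (J1 flow already set via bond 2)
b1 →J2  (C1 integral (e out))
b3 →R1  (J2 effort already set via bond 1)

#0 |J1
#1 |J2
#2 |Sf1
#3 |R1
#4 |J1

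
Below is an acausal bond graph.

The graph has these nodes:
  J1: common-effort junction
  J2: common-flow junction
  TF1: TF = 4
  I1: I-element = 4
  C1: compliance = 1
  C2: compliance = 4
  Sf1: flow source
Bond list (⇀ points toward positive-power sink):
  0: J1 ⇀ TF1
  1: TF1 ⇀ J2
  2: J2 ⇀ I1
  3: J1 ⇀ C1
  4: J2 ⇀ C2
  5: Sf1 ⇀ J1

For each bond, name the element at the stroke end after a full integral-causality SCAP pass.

bond 5 →Sf1  (Sf1 fixes flow; stroke at Sf1)
bond 2 →I1  (I1: I, integral causality)
bond 1 →J2  (J2 flow already set via bond 2)
bond 4 →J2  (J2: bond 2 brought flow, rest push out)
bond 0 →TF1  (TF1: transformer flips bond 1)
bond 3 →J1  (closing 0-jn rule on J1)

bond 0 |TF1
bond 1 |J2
bond 2 |I1
bond 3 |J1
bond 4 |J2
bond 5 |Sf1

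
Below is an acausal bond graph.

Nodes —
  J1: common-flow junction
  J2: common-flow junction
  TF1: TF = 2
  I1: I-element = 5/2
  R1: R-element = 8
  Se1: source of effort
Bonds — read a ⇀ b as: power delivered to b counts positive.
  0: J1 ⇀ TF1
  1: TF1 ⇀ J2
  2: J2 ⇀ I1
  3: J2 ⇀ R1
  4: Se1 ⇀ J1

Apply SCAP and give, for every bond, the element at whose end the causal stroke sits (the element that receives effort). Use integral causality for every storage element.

bond 4 stroke→J1  (Se1 (Se) sets effort on bond)
bond 0 stroke→TF1  (only one flow-in slot at J1)
bond 1 stroke→J2  (through TF1, causality passes straight; one stroke at TF1)
bond 2 stroke→I1  (I1: I, integral causality)
bond 3 stroke→J2  (common-f at J2 fixed by 2)

b0 |TF1
b1 |J2
b2 |I1
b3 |J2
b4 |J1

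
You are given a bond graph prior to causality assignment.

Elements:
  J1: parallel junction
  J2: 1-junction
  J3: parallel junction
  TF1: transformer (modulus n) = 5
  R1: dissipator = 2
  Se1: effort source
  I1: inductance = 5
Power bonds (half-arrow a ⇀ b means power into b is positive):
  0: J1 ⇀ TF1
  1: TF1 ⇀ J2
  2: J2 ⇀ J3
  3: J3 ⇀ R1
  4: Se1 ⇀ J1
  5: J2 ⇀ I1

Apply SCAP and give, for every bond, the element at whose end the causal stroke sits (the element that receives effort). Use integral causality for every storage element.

b0 |TF1
b1 |J2
b2 |J2
b3 |J3
b4 |J1
b5 |I1

#4 →J1  (Se1: effort source, stroke at far end)
#0 →TF1  (common-e at J1 fixed by 4)
#1 →J2  (TF1: transformer flips bond 0)
#5 →I1  (I1 integral (f out))
#2 →J2  (1-jn J2 has f-setter on 5)
#3 →J3  (closing 0-jn rule on J3)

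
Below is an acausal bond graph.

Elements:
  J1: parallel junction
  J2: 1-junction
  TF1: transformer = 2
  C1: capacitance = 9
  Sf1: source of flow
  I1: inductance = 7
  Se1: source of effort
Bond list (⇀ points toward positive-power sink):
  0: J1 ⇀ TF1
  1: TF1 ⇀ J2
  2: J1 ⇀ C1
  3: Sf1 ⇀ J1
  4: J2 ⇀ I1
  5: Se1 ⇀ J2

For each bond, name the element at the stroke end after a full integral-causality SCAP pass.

bond 3 |Sf1  (Sf1 fixes flow; stroke at Sf1)
bond 5 |J2  (Se1: effort source, stroke at far end)
bond 2 |J1  (prefer integral on C1)
bond 0 |TF1  (0-jn J1 has e-setter on 2)
bond 1 |J2  (TF1 one-in-one-out from 0)
bond 4 |I1  (closing 1-jn rule on J2)

#0 stroke at TF1
#1 stroke at J2
#2 stroke at J1
#3 stroke at Sf1
#4 stroke at I1
#5 stroke at J2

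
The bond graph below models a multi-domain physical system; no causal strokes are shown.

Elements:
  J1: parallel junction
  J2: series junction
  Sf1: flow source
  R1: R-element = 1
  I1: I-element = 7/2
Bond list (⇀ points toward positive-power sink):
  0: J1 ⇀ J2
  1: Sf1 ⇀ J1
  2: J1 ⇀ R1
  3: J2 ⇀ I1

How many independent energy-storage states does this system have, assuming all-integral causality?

1  (I1 all integral)

bond 1 stroke at Sf1  (Sf1: flow source, stroke at near end)
bond 3 stroke at I1  (I1 outputs flow p/I1)
bond 0 stroke at J2  (1-jn J2 has f-setter on 3)
bond 2 stroke at J1  (only one effort-in slot at J1)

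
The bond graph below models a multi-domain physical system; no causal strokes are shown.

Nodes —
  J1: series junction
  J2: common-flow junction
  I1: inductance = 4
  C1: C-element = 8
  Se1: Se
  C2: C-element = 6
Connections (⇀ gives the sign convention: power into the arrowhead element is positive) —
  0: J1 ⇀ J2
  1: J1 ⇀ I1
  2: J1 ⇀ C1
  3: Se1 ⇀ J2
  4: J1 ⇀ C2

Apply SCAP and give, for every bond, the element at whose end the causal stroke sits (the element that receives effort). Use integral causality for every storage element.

β0 →J1
β1 →I1
β2 →J1
β3 →J2
β4 →J1

#3 stroke→J2  (Se1 fixes effort; stroke away)
#0 stroke→J1  (only one flow-in slot at J2)
#1 stroke→I1  (I1: I, integral causality)
#2 stroke→J1  (common-f at J1 fixed by 1)
#4 stroke→J1  (J1: bond 1 brought flow, rest push out)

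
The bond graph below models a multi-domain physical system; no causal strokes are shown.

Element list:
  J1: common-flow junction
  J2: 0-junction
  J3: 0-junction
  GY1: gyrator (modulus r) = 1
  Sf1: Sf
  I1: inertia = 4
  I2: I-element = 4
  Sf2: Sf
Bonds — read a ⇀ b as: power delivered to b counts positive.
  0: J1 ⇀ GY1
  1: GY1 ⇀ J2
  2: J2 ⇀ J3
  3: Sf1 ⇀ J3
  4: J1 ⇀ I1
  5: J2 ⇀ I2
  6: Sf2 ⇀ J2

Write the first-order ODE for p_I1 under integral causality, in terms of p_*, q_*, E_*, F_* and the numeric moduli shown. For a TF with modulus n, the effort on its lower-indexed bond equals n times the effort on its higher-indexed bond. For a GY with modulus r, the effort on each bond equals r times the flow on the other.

dp_I1/dt = F_Sf1 + F_Sf2 - p_I2/4

β3 |Sf1  (source Sf1 imposes f)
β6 |Sf2  (Sf2: flow source, stroke at near end)
β2 |J3  (closing 0-jn rule on J3)
β4 |I1  (prefer integral on I1)
β0 |J1  (J1 flow already set via bond 4)
β1 |J2  (GY1: gyrator matches bond 0)
β5 |I2  (J2: bond 1 brought effort, rest push out)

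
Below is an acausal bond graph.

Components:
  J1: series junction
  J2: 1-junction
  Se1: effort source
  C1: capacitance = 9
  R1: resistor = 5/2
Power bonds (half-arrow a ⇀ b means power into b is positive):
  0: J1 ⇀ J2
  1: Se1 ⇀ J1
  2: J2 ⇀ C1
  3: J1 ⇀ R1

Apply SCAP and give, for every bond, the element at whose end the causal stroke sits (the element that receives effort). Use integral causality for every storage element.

b1 →J1  (source Se1 imposes e)
b2 →J2  (C1 integral (e out))
b0 →J1  (J2 needs exactly one f-in)
b3 →R1  (J1 needs exactly one f-in)

b0 stroke at J1
b1 stroke at J1
b2 stroke at J2
b3 stroke at R1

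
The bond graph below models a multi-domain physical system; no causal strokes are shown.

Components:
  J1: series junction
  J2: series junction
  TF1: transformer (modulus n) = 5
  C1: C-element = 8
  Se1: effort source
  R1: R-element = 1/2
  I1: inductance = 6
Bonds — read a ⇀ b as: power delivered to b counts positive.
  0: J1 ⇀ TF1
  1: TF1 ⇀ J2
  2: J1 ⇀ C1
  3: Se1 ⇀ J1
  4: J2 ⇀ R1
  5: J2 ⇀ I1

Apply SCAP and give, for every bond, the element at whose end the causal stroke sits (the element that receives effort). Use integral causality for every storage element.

β0 →TF1
β1 →J2
β2 →J1
β3 →J1
β4 →J2
β5 →I1

#3 |J1  (Se1 (Se) sets effort on bond)
#2 |J1  (C1 outputs effort q/C1)
#0 |TF1  (only one flow-in slot at J1)
#1 |J2  (through TF1, causality passes straight; one stroke at TF1)
#5 |I1  (prefer integral on I1)
#4 |J2  (J2 flow already set via bond 5)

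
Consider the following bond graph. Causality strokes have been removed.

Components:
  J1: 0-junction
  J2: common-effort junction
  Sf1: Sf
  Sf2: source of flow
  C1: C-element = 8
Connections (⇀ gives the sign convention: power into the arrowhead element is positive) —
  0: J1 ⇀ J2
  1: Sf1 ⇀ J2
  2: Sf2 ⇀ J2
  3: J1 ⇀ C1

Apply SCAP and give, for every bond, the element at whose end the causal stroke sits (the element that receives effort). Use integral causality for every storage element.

bond 1 stroke→Sf1  (Sf1 (Sf) sets flow on bond)
bond 2 stroke→Sf2  (source Sf2 imposes f)
bond 0 stroke→J2  (only one effort-in slot at J2)
bond 3 stroke→J1  (J1 needs exactly one e-in)

β0 stroke→J2
β1 stroke→Sf1
β2 stroke→Sf2
β3 stroke→J1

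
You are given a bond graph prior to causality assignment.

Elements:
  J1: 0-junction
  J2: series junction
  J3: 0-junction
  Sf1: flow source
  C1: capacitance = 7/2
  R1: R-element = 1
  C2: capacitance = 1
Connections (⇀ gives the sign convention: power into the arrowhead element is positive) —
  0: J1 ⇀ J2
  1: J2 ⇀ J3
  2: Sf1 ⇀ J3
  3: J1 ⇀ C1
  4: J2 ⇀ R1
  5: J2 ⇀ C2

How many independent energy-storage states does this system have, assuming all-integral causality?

β2 →Sf1  (Sf1: flow source, stroke at near end)
β1 →J3  (J3: last free bond brings effort in)
β0 →J2  (J2: bond 1 brought flow, rest push out)
β4 →J2  (J2: bond 1 brought flow, rest push out)
β5 →J2  (common-f at J2 fixed by 1)
β3 →J1  (closing 0-jn rule on J1)

2  (C1, C2 all integral)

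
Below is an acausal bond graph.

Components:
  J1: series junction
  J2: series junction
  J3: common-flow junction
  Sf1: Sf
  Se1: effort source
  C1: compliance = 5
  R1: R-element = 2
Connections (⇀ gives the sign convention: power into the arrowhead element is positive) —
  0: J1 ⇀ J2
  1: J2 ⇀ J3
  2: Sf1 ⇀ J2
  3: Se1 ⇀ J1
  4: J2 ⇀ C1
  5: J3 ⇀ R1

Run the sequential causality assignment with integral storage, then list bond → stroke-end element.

b0 stroke at J2
b1 stroke at J2
b2 stroke at Sf1
b3 stroke at J1
b4 stroke at J2
b5 stroke at J3

bond 2 →Sf1  (Sf1 fixes flow; stroke at Sf1)
bond 3 →J1  (Se1 fixes effort; stroke away)
bond 0 →J2  (closing 1-jn rule on J1)
bond 1 →J2  (common-f at J2 fixed by 2)
bond 4 →J2  (J2 flow already set via bond 2)
bond 5 →J3  (J3 flow already set via bond 1)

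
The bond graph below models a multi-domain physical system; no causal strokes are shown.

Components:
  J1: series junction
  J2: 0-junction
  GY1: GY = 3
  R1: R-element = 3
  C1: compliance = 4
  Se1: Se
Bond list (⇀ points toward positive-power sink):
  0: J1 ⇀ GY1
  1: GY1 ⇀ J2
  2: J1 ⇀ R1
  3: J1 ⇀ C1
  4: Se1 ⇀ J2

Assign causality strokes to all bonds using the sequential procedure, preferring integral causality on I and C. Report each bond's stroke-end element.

β4 stroke at J2  (Se1: effort source, stroke at far end)
β1 stroke at GY1  (J2 effort already set via bond 4)
β0 stroke at GY1  (GY1: gyrator matches bond 1)
β2 stroke at J1  (common-f at J1 fixed by 0)
β3 stroke at J1  (1-jn J1 has f-setter on 0)

b0 stroke→GY1
b1 stroke→GY1
b2 stroke→J1
b3 stroke→J1
b4 stroke→J2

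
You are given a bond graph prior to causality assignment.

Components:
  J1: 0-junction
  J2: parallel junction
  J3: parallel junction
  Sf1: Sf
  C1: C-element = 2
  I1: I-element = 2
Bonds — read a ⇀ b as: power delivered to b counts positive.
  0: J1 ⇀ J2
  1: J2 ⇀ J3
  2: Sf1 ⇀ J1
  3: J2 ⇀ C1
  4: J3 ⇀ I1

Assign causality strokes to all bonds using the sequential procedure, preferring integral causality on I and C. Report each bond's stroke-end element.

b0 |J1
b1 |J3
b2 |Sf1
b3 |J2
b4 |I1

β2 stroke→Sf1  (Sf1 fixes flow; stroke at Sf1)
β0 stroke→J1  (closing 0-jn rule on J1)
β3 stroke→J2  (C1 integral (e out))
β1 stroke→J3  (0-jn J2 has e-setter on 3)
β4 stroke→I1  (J3: bond 1 brought effort, rest push out)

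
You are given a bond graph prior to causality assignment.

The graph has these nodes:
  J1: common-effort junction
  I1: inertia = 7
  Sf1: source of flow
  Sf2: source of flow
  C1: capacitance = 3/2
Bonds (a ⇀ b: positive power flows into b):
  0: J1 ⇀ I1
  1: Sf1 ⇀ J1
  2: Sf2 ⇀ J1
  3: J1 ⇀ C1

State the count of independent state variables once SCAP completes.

b1 |Sf1  (Sf1 (Sf) sets flow on bond)
b2 |Sf2  (Sf2 (Sf) sets flow on bond)
b0 |I1  (I1 outputs flow p/I1)
b3 |J1  (J1 needs exactly one e-in)

2  (C1, I1 all integral)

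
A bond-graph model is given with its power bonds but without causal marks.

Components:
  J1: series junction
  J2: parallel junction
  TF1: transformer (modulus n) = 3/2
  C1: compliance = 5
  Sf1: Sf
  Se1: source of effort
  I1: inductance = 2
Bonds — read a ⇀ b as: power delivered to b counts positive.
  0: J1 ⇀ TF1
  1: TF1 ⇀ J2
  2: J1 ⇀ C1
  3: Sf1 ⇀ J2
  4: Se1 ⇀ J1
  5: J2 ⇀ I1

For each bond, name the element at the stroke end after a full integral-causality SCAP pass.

b3 |Sf1  (Sf1 fixes flow; stroke at Sf1)
b4 |J1  (Se1 fixes effort; stroke away)
b2 |J1  (C1: C, integral causality)
b0 |TF1  (closing 1-jn rule on J1)
b1 |J2  (TF TF1: opposite of bond 0)
b5 |I1  (J2 effort already set via bond 1)

bond 0 stroke at TF1
bond 1 stroke at J2
bond 2 stroke at J1
bond 3 stroke at Sf1
bond 4 stroke at J1
bond 5 stroke at I1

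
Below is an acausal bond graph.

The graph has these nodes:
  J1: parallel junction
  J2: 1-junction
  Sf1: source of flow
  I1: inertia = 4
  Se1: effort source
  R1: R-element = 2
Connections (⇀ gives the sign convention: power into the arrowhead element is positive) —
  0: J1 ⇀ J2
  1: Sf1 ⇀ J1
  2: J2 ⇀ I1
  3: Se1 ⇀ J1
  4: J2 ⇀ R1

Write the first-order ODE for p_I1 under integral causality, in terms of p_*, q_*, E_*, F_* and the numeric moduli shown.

dp_I1/dt = E_Se1 - p_I1/2

#1 stroke at Sf1  (source Sf1 imposes f)
#3 stroke at J1  (Se1 (Se) sets effort on bond)
#0 stroke at J2  (common-e at J1 fixed by 3)
#2 stroke at I1  (prefer integral on I1)
#4 stroke at J2  (1-jn J2 has f-setter on 2)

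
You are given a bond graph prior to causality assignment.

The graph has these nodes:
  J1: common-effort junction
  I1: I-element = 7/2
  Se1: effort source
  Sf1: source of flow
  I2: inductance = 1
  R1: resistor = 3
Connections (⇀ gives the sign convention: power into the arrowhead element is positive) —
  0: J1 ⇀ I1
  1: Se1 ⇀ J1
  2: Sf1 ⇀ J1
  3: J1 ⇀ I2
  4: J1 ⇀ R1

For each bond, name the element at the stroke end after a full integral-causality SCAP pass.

bond 0 stroke at I1
bond 1 stroke at J1
bond 2 stroke at Sf1
bond 3 stroke at I2
bond 4 stroke at R1

b1 |J1  (Se1 (Se) sets effort on bond)
b2 |Sf1  (Sf1 (Sf) sets flow on bond)
b0 |I1  (J1: bond 1 brought effort, rest push out)
b3 |I2  (common-e at J1 fixed by 1)
b4 |R1  (common-e at J1 fixed by 1)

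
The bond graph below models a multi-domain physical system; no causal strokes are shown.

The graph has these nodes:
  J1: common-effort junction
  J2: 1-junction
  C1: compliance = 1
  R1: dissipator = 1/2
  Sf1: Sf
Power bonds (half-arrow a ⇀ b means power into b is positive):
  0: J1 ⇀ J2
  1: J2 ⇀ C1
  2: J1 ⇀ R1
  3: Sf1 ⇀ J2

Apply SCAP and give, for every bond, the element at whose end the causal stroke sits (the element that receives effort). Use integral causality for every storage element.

β0 →J2
β1 →J2
β2 →J1
β3 →Sf1

b3 →Sf1  (Sf1: flow source, stroke at near end)
b0 →J2  (common-f at J2 fixed by 3)
b1 →J2  (1-jn J2 has f-setter on 3)
b2 →J1  (J1: last free bond brings effort in)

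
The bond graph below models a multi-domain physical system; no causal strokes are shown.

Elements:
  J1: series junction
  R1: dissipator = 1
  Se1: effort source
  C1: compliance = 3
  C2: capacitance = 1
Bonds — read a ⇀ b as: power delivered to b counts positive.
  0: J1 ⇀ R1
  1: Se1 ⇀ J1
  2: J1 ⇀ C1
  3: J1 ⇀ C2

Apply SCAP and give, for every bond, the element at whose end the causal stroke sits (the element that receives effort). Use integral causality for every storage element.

β0 stroke at R1
β1 stroke at J1
β2 stroke at J1
β3 stroke at J1

#1 |J1  (source Se1 imposes e)
#2 |J1  (prefer integral on C1)
#3 |J1  (C2: C, integral causality)
#0 |R1  (closing 1-jn rule on J1)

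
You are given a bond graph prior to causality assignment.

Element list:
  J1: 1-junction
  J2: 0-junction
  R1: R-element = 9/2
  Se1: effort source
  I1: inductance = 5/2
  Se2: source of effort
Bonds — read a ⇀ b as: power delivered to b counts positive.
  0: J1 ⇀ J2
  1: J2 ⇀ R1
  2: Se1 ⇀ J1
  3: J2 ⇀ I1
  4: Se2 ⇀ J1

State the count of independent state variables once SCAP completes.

1  (I1 all integral)

bond 2 →J1  (source Se1 imposes e)
bond 4 →J1  (source Se2 imposes e)
bond 0 →J2  (closing 1-jn rule on J1)
bond 1 →R1  (common-e at J2 fixed by 0)
bond 3 →I1  (common-e at J2 fixed by 0)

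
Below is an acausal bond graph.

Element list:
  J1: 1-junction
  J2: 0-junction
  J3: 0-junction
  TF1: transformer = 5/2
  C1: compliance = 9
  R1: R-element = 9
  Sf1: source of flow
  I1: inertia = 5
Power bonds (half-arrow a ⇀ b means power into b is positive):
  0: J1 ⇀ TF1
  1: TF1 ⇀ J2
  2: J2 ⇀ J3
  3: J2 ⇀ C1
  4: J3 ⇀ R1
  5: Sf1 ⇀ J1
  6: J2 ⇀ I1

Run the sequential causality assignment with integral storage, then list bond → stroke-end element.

#0 stroke→J1
#1 stroke→TF1
#2 stroke→J3
#3 stroke→J2
#4 stroke→R1
#5 stroke→Sf1
#6 stroke→I1

b5 |Sf1  (Sf1 fixes flow; stroke at Sf1)
b0 |J1  (J1: bond 5 brought flow, rest push out)
b1 |TF1  (TF1: transformer flips bond 0)
b3 |J2  (C1 outputs effort q/C1)
b2 |J3  (common-e at J2 fixed by 3)
b6 |I1  (common-e at J2 fixed by 3)
b4 |R1  (J3 effort already set via bond 2)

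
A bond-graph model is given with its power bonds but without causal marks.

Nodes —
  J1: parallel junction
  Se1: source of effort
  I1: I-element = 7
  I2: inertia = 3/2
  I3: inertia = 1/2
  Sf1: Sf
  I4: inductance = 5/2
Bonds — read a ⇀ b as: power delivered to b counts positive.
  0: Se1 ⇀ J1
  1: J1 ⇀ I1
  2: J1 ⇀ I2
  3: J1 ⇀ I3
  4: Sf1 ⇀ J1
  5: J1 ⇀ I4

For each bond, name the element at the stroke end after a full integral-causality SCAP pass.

β0 →J1  (Se1 (Se) sets effort on bond)
β4 →Sf1  (Sf1 (Sf) sets flow on bond)
β1 →I1  (0-jn J1 has e-setter on 0)
β2 →I2  (J1 effort already set via bond 0)
β3 →I3  (J1: bond 0 brought effort, rest push out)
β5 →I4  (common-e at J1 fixed by 0)

β0 →J1
β1 →I1
β2 →I2
β3 →I3
β4 →Sf1
β5 →I4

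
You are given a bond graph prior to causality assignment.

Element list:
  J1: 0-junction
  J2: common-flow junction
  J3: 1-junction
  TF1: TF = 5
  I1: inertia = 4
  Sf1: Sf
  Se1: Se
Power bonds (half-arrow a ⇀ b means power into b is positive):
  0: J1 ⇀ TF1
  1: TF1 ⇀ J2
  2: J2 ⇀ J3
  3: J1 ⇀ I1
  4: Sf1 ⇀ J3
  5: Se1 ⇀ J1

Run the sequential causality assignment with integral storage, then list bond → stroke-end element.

β0 stroke at TF1
β1 stroke at J2
β2 stroke at J3
β3 stroke at I1
β4 stroke at Sf1
β5 stroke at J1

bond 4 stroke→Sf1  (Sf1: flow source, stroke at near end)
bond 5 stroke→J1  (Se1 fixes effort; stroke away)
bond 0 stroke→TF1  (common-e at J1 fixed by 5)
bond 3 stroke→I1  (J1 effort already set via bond 5)
bond 2 stroke→J3  (common-f at J3 fixed by 4)
bond 1 stroke→J2  (TF1 one-in-one-out from 0)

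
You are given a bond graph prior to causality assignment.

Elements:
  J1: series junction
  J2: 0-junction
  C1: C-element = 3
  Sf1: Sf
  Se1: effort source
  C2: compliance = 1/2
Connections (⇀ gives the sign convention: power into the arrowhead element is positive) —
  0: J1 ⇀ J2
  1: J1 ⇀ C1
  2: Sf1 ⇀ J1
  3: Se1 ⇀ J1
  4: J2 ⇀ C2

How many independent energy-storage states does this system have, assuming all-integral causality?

b2 stroke→Sf1  (Sf1 fixes flow; stroke at Sf1)
b3 stroke→J1  (Se1: effort source, stroke at far end)
b0 stroke→J1  (J1 flow already set via bond 2)
b1 stroke→J1  (1-jn J1 has f-setter on 2)
b4 stroke→J2  (J2 needs exactly one e-in)

2  (C1, C2 all integral)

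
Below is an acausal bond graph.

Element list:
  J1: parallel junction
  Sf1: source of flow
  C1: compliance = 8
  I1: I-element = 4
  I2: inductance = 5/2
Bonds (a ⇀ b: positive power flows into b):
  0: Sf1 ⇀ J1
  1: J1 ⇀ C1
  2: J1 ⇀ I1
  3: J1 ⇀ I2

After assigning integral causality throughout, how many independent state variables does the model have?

3  (C1, I1, I2 all integral)

bond 0 →Sf1  (Sf1 (Sf) sets flow on bond)
bond 1 →J1  (C1 integral (e out))
bond 2 →I1  (common-e at J1 fixed by 1)
bond 3 →I2  (common-e at J1 fixed by 1)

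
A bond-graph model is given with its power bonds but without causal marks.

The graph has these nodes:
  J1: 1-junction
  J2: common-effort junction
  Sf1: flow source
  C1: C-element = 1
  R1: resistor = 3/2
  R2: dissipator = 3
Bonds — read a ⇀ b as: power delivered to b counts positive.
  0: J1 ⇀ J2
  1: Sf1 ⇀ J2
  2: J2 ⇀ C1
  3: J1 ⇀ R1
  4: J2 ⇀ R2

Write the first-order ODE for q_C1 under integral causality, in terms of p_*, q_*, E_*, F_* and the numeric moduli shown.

dq_C1/dt = F_Sf1 - q_C1

bond 1 stroke at Sf1  (source Sf1 imposes f)
bond 2 stroke at J2  (C1 outputs effort q/C1)
bond 0 stroke at J1  (J2: bond 2 brought effort, rest push out)
bond 4 stroke at R2  (0-jn J2 has e-setter on 2)
bond 3 stroke at R1  (J1 needs exactly one f-in)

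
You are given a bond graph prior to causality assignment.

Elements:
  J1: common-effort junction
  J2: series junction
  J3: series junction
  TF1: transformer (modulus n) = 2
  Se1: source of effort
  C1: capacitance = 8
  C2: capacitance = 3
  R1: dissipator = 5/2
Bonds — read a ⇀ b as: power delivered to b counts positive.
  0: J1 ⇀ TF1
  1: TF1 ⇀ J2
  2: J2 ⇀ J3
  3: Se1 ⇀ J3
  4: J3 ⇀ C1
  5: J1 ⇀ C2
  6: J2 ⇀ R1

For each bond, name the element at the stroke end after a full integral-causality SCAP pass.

b3 |J3  (Se1 (Se) sets effort on bond)
b4 |J3  (C1 integral (e out))
b2 |J2  (J3 needs exactly one f-in)
b5 |J1  (prefer integral on C2)
b0 |TF1  (0-jn J1 has e-setter on 5)
b1 |J2  (TF1: transformer flips bond 0)
b6 |R1  (closing 1-jn rule on J2)

b0 stroke at TF1
b1 stroke at J2
b2 stroke at J2
b3 stroke at J3
b4 stroke at J3
b5 stroke at J1
b6 stroke at R1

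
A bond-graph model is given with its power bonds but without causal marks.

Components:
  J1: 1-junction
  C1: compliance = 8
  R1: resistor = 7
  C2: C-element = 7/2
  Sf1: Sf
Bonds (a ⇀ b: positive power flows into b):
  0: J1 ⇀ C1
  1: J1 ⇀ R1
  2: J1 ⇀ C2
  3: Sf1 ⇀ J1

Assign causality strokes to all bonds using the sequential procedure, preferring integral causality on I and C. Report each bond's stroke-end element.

bond 0 |J1
bond 1 |J1
bond 2 |J1
bond 3 |Sf1

bond 3 stroke at Sf1  (Sf1 (Sf) sets flow on bond)
bond 0 stroke at J1  (1-jn J1 has f-setter on 3)
bond 1 stroke at J1  (1-jn J1 has f-setter on 3)
bond 2 stroke at J1  (common-f at J1 fixed by 3)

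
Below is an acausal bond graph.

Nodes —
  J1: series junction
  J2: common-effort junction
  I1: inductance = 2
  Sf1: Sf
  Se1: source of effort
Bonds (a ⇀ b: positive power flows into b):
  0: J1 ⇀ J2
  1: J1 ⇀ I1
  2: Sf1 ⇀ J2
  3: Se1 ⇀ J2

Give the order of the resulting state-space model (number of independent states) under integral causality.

1  (I1 all integral)

b2 stroke→Sf1  (source Sf1 imposes f)
b3 stroke→J2  (source Se1 imposes e)
b0 stroke→J1  (J2: bond 3 brought effort, rest push out)
b1 stroke→I1  (J1 needs exactly one f-in)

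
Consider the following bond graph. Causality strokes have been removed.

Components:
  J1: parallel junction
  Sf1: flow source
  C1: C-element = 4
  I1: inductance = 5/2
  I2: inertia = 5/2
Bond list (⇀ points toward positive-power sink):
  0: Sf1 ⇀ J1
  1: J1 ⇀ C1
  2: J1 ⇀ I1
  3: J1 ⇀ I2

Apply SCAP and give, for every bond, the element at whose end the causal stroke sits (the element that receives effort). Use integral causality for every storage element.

#0 stroke at Sf1
#1 stroke at J1
#2 stroke at I1
#3 stroke at I2

b0 stroke at Sf1  (Sf1: flow source, stroke at near end)
b1 stroke at J1  (prefer integral on C1)
b2 stroke at I1  (common-e at J1 fixed by 1)
b3 stroke at I2  (J1 effort already set via bond 1)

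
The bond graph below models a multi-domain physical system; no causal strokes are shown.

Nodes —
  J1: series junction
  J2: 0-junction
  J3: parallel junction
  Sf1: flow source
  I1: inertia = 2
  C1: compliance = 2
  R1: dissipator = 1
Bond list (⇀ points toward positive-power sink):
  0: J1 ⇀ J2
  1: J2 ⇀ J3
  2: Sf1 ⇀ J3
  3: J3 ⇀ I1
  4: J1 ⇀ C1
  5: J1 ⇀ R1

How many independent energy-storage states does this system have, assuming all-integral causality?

2  (C1, I1 all integral)

b2 stroke at Sf1  (Sf1: flow source, stroke at near end)
b3 stroke at I1  (prefer integral on I1)
b1 stroke at J3  (J3 needs exactly one e-in)
b0 stroke at J2  (J2 needs exactly one e-in)
b4 stroke at J1  (common-f at J1 fixed by 0)
b5 stroke at J1  (J1 flow already set via bond 0)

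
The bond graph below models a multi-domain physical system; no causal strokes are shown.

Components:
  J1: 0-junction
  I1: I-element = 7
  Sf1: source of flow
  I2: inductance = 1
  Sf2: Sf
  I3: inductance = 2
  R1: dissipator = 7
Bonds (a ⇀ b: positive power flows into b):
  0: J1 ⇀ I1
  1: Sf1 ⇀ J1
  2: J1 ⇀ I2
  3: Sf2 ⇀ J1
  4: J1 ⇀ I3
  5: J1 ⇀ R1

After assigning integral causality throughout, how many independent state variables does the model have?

β1 stroke at Sf1  (Sf1 (Sf) sets flow on bond)
β3 stroke at Sf2  (Sf2: flow source, stroke at near end)
β0 stroke at I1  (prefer integral on I1)
β2 stroke at I2  (prefer integral on I2)
β4 stroke at I3  (I3 outputs flow p/I3)
β5 stroke at J1  (only one effort-in slot at J1)

3  (I1, I2, I3 all integral)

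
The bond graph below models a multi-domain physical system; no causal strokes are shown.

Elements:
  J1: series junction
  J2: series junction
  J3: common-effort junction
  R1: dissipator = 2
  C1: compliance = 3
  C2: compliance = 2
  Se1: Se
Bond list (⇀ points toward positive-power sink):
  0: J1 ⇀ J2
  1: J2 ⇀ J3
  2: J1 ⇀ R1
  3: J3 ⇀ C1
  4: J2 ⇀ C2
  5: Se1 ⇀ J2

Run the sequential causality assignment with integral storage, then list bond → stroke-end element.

bond 5 |J2  (Se1 fixes effort; stroke away)
bond 3 |J3  (C1 integral (e out))
bond 1 |J2  (J3: bond 3 brought effort, rest push out)
bond 4 |J2  (prefer integral on C2)
bond 0 |J1  (only one flow-in slot at J2)
bond 2 |R1  (only one flow-in slot at J1)

b0 →J1
b1 →J2
b2 →R1
b3 →J3
b4 →J2
b5 →J2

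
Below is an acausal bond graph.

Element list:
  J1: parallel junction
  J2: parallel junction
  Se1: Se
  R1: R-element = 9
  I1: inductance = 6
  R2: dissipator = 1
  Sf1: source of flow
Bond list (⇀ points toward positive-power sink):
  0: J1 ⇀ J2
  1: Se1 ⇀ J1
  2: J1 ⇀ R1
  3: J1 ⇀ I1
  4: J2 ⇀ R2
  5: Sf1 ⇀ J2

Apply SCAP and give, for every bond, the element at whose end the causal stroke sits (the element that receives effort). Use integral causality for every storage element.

β1 stroke at J1  (source Se1 imposes e)
β5 stroke at Sf1  (Sf1 fixes flow; stroke at Sf1)
β0 stroke at J2  (J1: bond 1 brought effort, rest push out)
β2 stroke at R1  (common-e at J1 fixed by 1)
β3 stroke at I1  (J1: bond 1 brought effort, rest push out)
β4 stroke at R2  (0-jn J2 has e-setter on 0)

#0 stroke→J2
#1 stroke→J1
#2 stroke→R1
#3 stroke→I1
#4 stroke→R2
#5 stroke→Sf1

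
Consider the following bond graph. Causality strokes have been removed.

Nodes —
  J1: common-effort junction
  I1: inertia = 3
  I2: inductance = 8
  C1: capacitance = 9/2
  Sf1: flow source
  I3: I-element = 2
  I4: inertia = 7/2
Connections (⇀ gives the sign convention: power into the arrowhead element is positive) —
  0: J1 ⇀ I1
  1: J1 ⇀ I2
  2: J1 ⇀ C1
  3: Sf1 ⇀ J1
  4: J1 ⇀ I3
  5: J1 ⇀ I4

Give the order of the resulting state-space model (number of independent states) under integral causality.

5  (C1, I1, I2, I3, I4 all integral)

#3 stroke at Sf1  (Sf1: flow source, stroke at near end)
#0 stroke at I1  (I1 integral (f out))
#1 stroke at I2  (I2 outputs flow p/I2)
#2 stroke at J1  (C1: C, integral causality)
#4 stroke at I3  (J1 effort already set via bond 2)
#5 stroke at I4  (J1: bond 2 brought effort, rest push out)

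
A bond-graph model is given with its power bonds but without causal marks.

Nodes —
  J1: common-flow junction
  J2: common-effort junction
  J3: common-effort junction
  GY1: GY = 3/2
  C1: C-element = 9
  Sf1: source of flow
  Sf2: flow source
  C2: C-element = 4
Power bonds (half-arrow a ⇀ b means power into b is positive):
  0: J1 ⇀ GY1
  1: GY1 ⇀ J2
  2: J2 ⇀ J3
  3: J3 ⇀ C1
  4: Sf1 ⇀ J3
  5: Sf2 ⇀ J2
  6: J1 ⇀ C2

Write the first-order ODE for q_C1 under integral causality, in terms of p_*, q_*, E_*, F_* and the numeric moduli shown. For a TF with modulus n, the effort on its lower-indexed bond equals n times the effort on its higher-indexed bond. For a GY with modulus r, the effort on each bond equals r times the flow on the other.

b4 stroke at Sf1  (Sf1 fixes flow; stroke at Sf1)
b5 stroke at Sf2  (Sf2 fixes flow; stroke at Sf2)
b3 stroke at J3  (prefer integral on C1)
b2 stroke at J2  (0-jn J3 has e-setter on 3)
b1 stroke at GY1  (common-e at J2 fixed by 2)
b0 stroke at GY1  (GY1: gyrator matches bond 1)
b6 stroke at J1  (common-f at J1 fixed by 0)

dq_C1/dt = F_Sf1 + F_Sf2 - q_C2/6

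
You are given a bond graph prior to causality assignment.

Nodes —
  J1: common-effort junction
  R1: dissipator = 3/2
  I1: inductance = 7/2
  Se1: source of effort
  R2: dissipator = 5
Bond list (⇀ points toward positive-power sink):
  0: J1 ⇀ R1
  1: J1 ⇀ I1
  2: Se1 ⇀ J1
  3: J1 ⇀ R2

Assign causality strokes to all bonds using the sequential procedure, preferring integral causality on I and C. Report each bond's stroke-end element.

b2 stroke→J1  (source Se1 imposes e)
b0 stroke→R1  (J1 effort already set via bond 2)
b1 stroke→I1  (0-jn J1 has e-setter on 2)
b3 stroke→R2  (J1: bond 2 brought effort, rest push out)

bond 0 →R1
bond 1 →I1
bond 2 →J1
bond 3 →R2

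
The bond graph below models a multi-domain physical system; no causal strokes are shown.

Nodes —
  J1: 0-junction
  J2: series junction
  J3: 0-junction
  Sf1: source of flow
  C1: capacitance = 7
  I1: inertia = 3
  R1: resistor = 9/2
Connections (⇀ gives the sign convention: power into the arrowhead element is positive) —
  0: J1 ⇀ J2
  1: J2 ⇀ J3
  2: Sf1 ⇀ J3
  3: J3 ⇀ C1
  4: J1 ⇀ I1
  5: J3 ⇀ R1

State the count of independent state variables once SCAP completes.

2  (C1, I1 all integral)

b2 stroke at Sf1  (Sf1 (Sf) sets flow on bond)
b3 stroke at J3  (prefer integral on C1)
b1 stroke at J2  (J3: bond 3 brought effort, rest push out)
b5 stroke at R1  (common-e at J3 fixed by 3)
b0 stroke at J1  (only one flow-in slot at J2)
b4 stroke at I1  (J1 effort already set via bond 0)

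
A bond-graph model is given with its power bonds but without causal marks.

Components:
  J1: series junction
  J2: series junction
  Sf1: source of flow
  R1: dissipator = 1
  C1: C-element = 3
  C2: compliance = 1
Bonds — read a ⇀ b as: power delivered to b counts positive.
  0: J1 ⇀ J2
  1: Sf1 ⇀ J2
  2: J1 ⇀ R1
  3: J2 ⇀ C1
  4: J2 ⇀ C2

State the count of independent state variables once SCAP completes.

bond 1 stroke at Sf1  (Sf1: flow source, stroke at near end)
bond 0 stroke at J2  (J2: bond 1 brought flow, rest push out)
bond 3 stroke at J2  (J2: bond 1 brought flow, rest push out)
bond 4 stroke at J2  (common-f at J2 fixed by 1)
bond 2 stroke at J1  (1-jn J1 has f-setter on 0)

2  (C1, C2 all integral)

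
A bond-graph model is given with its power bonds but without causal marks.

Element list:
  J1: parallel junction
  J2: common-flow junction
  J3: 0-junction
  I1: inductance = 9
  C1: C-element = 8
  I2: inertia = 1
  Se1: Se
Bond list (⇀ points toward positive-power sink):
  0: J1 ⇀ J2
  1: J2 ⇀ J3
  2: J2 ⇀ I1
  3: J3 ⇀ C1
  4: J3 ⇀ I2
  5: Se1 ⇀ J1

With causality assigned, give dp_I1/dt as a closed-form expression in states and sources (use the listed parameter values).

dp_I1/dt = E_Se1 - q_C1/8

#5 stroke at J1  (source Se1 imposes e)
#0 stroke at J2  (0-jn J1 has e-setter on 5)
#2 stroke at I1  (prefer integral on I1)
#1 stroke at J2  (common-f at J2 fixed by 2)
#3 stroke at J3  (prefer integral on C1)
#4 stroke at I2  (J3: bond 3 brought effort, rest push out)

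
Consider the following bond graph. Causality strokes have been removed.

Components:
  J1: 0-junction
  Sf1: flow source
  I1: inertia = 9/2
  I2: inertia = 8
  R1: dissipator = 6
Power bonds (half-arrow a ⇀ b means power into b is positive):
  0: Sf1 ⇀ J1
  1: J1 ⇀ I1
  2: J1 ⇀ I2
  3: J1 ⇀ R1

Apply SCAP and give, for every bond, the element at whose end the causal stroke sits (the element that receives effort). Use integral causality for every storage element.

b0 stroke at Sf1
b1 stroke at I1
b2 stroke at I2
b3 stroke at J1

bond 0 stroke at Sf1  (Sf1 (Sf) sets flow on bond)
bond 1 stroke at I1  (prefer integral on I1)
bond 2 stroke at I2  (I2 integral (f out))
bond 3 stroke at J1  (J1 needs exactly one e-in)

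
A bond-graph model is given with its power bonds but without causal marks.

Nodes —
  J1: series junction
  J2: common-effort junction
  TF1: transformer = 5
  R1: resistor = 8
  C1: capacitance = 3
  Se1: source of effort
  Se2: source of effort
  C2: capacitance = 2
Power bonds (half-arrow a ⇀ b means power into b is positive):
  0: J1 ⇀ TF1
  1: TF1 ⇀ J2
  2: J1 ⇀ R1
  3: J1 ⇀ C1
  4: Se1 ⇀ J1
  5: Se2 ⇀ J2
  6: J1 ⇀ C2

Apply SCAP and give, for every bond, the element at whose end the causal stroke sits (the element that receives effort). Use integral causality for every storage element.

#0 →J1
#1 →TF1
#2 →R1
#3 →J1
#4 →J1
#5 →J2
#6 →J1

#4 →J1  (Se1: effort source, stroke at far end)
#5 →J2  (Se2 fixes effort; stroke away)
#1 →TF1  (J2: bond 5 brought effort, rest push out)
#0 →J1  (TF TF1: opposite of bond 1)
#3 →J1  (C1 integral (e out))
#6 →J1  (C2 outputs effort q/C2)
#2 →R1  (closing 1-jn rule on J1)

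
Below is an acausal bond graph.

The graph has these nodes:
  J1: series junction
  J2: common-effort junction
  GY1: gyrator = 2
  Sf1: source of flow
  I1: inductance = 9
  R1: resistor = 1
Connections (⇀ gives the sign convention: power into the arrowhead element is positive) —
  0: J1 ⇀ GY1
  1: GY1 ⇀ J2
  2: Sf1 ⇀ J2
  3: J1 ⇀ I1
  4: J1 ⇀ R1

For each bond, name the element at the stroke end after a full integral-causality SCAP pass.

#2 |Sf1  (Sf1 fixes flow; stroke at Sf1)
#1 |J2  (J2: last free bond brings effort in)
#0 |J1  (GY1: gyrator matches bond 1)
#3 |I1  (I1 integral (f out))
#4 |J1  (1-jn J1 has f-setter on 3)

β0 →J1
β1 →J2
β2 →Sf1
β3 →I1
β4 →J1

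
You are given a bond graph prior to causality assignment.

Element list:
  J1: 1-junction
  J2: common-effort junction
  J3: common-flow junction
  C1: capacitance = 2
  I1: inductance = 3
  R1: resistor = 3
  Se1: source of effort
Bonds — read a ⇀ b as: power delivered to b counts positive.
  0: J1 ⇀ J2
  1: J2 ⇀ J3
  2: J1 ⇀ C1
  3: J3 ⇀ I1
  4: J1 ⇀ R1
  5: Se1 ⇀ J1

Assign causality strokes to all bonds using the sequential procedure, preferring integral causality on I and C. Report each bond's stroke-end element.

β5 |J1  (Se1 fixes effort; stroke away)
β2 |J1  (C1 integral (e out))
β3 |I1  (I1 integral (f out))
β1 |J3  (common-f at J3 fixed by 3)
β0 |J2  (closing 0-jn rule on J2)
β4 |J1  (1-jn J1 has f-setter on 0)

β0 stroke at J2
β1 stroke at J3
β2 stroke at J1
β3 stroke at I1
β4 stroke at J1
β5 stroke at J1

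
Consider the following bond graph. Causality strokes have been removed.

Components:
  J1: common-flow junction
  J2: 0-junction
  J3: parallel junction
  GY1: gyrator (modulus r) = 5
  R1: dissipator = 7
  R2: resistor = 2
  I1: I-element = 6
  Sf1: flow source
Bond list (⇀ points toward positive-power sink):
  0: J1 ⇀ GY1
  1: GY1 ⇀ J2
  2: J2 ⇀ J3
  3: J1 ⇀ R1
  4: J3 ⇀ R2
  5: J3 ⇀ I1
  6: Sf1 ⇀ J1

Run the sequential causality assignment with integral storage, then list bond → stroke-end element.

b6 |Sf1  (Sf1 (Sf) sets flow on bond)
b0 |J1  (J1 flow already set via bond 6)
b3 |J1  (common-f at J1 fixed by 6)
b1 |J2  (through GY1, causality inverts; strokes same side of GY1)
b2 |J3  (J2 effort already set via bond 1)
b4 |R2  (common-e at J3 fixed by 2)
b5 |I1  (0-jn J3 has e-setter on 2)

#0 |J1
#1 |J2
#2 |J3
#3 |J1
#4 |R2
#5 |I1
#6 |Sf1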